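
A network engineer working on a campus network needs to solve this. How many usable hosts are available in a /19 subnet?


Given: subnet mask /19
Host bits = 32 - 19 = 13
Total addresses = 2^13 = 8192
Usable hosts = 8192 - 2 (network + broadcast) = 8190

8190


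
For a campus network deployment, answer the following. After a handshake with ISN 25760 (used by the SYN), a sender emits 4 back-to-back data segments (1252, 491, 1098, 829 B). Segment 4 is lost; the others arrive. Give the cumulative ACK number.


SYN uses sequence number 25760; first data byte = ISN + 1 = 25761.
Segment 1: SEQ = 25761, len = 1252 B, covers [25761, 27012]
Segment 2: SEQ = 27013, len = 491 B, covers [27013, 27503]
Segment 3: SEQ = 27504, len = 1098 B, covers [27504, 28601]
Segment 4: SEQ = 28602, len = 829 B, covers [28602, 29430] [LOST]
In-order data received: bytes [25761, 28601] (segments 1..3).
Segment 4 missing -> gap begins at byte 28602.
Cumulative ACK = next expected in-order byte = 25761 + 1252 + 491 + 1098 = 28602

28602


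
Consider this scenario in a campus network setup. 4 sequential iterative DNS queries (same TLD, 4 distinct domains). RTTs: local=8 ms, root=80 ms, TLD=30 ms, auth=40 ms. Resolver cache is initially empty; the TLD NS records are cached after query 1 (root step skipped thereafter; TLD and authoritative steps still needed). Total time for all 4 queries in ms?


Lookup 1 (cold cache): local + root + TLD + auth = 8 + 80 + 30 + 40 = 158 ms
Lookups 2..4 (TLD NS cached -> skip root; new domain -> still ask TLD and auth): local + TLD + auth = 8 + 30 + 40 = 78 ms each
Remaining 3 lookups: 3 * 78 = 234 ms
Total = 158 + 234 = 392 ms

392


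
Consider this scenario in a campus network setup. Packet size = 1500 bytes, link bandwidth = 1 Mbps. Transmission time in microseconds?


Given: packet = 1500 bytes, bandwidth = 1 Mbps
Packet in bits = 1500 * 8 = 12000 bits
Bandwidth = 1 * 10^6 = 1000000 bps
Time = 12000 / 1000000 seconds
Time in us = 12000 * 10^6 / 1000000 = 12000

12000


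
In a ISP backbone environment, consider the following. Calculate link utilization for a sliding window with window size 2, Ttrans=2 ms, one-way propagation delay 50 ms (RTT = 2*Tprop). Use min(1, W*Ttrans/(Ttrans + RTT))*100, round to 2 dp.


Given: W = 2, Ttrans = 2 ms, RTT = 100 ms (= 2 * Tprop, Tprop = 50 ms)
Cycle time = Ttrans + RTT = 2 + 100 = 102 ms (first packet sent until its ACK returns)
W * Ttrans = 2 * 2 = 4 ms of sending per cycle
W * Ttrans / (Ttrans + RTT) = 4 / 102 = 0.039216
U = min(1, 0.039216) = 0.039216
U% = 3.92%

3.92


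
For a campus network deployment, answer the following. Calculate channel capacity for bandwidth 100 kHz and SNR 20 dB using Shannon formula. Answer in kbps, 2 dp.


Given: B = 100 kHz, SNR = 20 dB
SNR linear = 10^(20/10) = 100
1 + SNR = 101
log2(101) = 6.6582114828
C = 100 * 1000 * 6.6582114828 = 665821.1483 bps
C = 665.821148 kbps -> 665.82 kbps (2 dp)

665.82


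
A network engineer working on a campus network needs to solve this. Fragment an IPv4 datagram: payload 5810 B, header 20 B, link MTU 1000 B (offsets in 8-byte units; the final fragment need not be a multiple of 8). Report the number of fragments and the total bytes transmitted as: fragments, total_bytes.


Max data per non-final fragment = floor((MTU - header)/8)*8 = floor((1000 - 20)/8)*8 = floor(980/8)*8 = 976 B
Final fragment needs no 8-byte alignment: it can carry up to MTU - header = 980 B
Non-final fragments needed = ceil((payload - 980) / 976) = ceil(4830/976) = ceil(4.9488) = 5
Number of fragments = 5 + 1 = 6
Fragment sizes (data): 5 * 976 B + 930 B (last, 930 <= 980 OK)
Total bytes sent = payload + n_frags * header = 5810 + 6*20 = 5810 + 120 = 5930 B

6, 5930


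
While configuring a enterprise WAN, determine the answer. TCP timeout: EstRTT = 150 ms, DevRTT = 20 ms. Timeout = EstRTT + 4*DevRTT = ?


Given: EstRTT = 150 ms, DevRTT = 20 ms
Timeout = EstRTT + 4 * DevRTT
4 * DevRTT = 4 * 20 = 80
Timeout = 150 + 80 = 230 ms

230


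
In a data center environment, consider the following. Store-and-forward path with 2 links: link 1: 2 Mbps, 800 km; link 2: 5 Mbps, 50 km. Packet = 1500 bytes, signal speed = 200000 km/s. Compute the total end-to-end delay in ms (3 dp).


Packet = 1500 bytes = 12000 bits. Store-and-forward: sum (t_trans + t_prop) per link.
Link 1: t_trans = 12000/(2*10^6) s = 6.0000 ms; t_prop = 800/200000 s = 4.0000 ms; subtotal = 10.0000 ms
Link 2: t_trans = 12000/(5*10^6) s = 2.4000 ms; t_prop = 50/200000 s = 0.2500 ms; subtotal = 2.6500 ms
End-to-end = 10.0000 + 2.6500 = 12.6500 ms -> 12.650 ms (3 dp)

12.650


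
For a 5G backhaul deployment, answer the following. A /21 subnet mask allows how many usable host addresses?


Given: subnet mask /21
Host bits = 32 - 21 = 11
Total addresses = 2^11 = 2048
Usable hosts = 2048 - 2 (network + broadcast) = 2046

2046


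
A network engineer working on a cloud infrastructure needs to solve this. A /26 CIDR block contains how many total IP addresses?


Given: CIDR prefix /26
Host bits = 32 - 26 = 6
Total addresses = 2^6 = 64

64


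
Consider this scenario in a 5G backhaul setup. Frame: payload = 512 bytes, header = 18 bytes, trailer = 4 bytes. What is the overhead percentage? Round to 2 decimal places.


Given: payload = 512 B, header = 18 B, trailer = 4 B
Overhead bytes = header + trailer = 18 + 4 = 22
Total frame = payload + overhead = 512 + 22 = 534
Overhead % = 22 / 534 * 100 = 4.1199% -> 4.12% (2 dp)

4.12


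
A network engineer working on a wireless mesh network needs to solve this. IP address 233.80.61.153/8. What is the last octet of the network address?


Given: IP = 233.80.61.153, prefix = /8
Subnet mask = 255.0.0.0
Last octet of IP: 153
Last octet of mask: 0
Network last octet = 153 AND 0 = 0

0


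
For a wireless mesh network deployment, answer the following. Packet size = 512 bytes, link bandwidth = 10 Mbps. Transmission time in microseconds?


Given: packet = 512 bytes, bandwidth = 10 Mbps
Packet in bits = 512 * 8 = 4096 bits
Bandwidth = 10 * 10^6 = 10000000 bps
Time = 4096 / 10000000 seconds
Time in us = 4096 * 10^6 / 10000000 = 409.6

409.6


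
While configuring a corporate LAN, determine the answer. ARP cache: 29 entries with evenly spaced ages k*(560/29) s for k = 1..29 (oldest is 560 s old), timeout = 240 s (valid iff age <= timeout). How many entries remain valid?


Ages are k * 560/29 s for k = 1..29 (spacing = 19.3103 s).
Entry k is valid iff k * 560/29 <= 240 iff k <= 29 * 240 / 560 = 12.4286
n_valid = floor(12.4286) = 12
(n_stale = 29 - 12 = 17)

12


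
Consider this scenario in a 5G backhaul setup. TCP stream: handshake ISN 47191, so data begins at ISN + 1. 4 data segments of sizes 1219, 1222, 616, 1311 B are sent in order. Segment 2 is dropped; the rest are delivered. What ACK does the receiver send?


SYN uses sequence number 47191; first data byte = ISN + 1 = 47192.
Segment 1: SEQ = 47192, len = 1219 B, covers [47192, 48410]
Segment 2: SEQ = 48411, len = 1222 B, covers [48411, 49632] [LOST]
Segment 3: SEQ = 49633, len = 616 B, covers [49633, 50248]
Segment 4: SEQ = 50249, len = 1311 B, covers [50249, 51559]
In-order data received: bytes [47192, 48410] (segments 1..1).
Segment 2 missing -> gap begins at byte 48411; later segments buffered out of order.
Cumulative ACK = next expected in-order byte = 47192 + 1219 = 48411

48411


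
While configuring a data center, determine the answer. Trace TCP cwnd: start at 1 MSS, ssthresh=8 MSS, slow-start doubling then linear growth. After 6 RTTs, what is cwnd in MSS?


RTT 0: cwnd = 1 MSS (initial)
RTT 1: cwnd = 2 MSS (slow start, doubled)
RTT 2: cwnd = 4 MSS (slow start, doubled)
RTT 3: cwnd = 8 MSS (slow start, doubled)
RTT 4: cwnd = 9 MSS (congestion avoidance, +1)
RTT 5: cwnd = 10 MSS (congestion avoidance, +1)
RTT 6: cwnd = 11 MSS (congestion avoidance, +1)

11


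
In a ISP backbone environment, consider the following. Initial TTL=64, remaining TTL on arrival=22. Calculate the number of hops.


Given: initial TTL = 64, received TTL = 22
Hops = initial TTL - received TTL
Hops = 64 - 22 = 42

42


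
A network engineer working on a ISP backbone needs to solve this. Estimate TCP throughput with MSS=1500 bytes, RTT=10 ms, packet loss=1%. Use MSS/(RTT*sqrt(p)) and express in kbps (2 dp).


Given: MSS = 1500 bytes, RTT = 10 ms, loss = 1%
RTT in seconds = 10 / 1000 = 0.01
Loss rate = 1% = 0.01
sqrt(loss) = sqrt(0.01) = 0.1
Throughput (bytes/s) = 1500 / (0.01 * 0.1) = 1500000.0000
Throughput (kbps) = 1500000.0000 * 8 / 1000 = 12000.000000 -> 12000.00 kbps (2 dp)

12000.00


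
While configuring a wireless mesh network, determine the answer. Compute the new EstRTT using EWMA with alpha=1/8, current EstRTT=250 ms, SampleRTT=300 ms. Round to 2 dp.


Given: EstRTT = 250 ms, SampleRTT = 300 ms, alpha = 1/8
New EstRTT = (1 - alpha) * EstRTT + alpha * SampleRTT
(7/8) * 250 = 218.75
(1/8) * 300 = 37.5
New EstRTT = 218.75 + 37.5 = 256.25 ms -> 256.25 ms (2 dp)

256.25


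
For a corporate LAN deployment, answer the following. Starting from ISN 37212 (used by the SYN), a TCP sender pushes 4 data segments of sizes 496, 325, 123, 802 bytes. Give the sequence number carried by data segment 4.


The SYN occupies sequence number ISN = 37212, so the first data byte is ISN + 1 = 37213.
SEQ of data segment i = (ISN + 1) + sum of payload sizes of segments 1..i-1.
Segment 1: SEQ = 37213, payload = 496 bytes
Segment 2: SEQ = 37709, payload = 325 bytes
Segment 3: SEQ = 38034, payload = 123 bytes
Segment 4: SEQ = 38157, payload = 802 bytes
SEQ of segment 4 = 37213 + 496 + 325 + 123 = 38157

38157


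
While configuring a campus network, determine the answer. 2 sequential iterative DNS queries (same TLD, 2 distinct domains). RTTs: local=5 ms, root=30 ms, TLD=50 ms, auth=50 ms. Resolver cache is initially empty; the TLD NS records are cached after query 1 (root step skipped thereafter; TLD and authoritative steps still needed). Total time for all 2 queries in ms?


Lookup 1 (cold cache): local + root + TLD + auth = 5 + 30 + 50 + 50 = 135 ms
Lookups 2..2 (TLD NS cached -> skip root; new domain -> still ask TLD and auth): local + TLD + auth = 5 + 50 + 50 = 105 ms each
Remaining 1 lookups: 1 * 105 = 105 ms
Total = 135 + 105 = 240 ms

240


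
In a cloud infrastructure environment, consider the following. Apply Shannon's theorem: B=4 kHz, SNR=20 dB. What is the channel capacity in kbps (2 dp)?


Given: B = 4 kHz, SNR = 20 dB
SNR linear = 10^(20/10) = 100
1 + SNR = 101
log2(101) = 6.6582114828
C = 4 * 1000 * 6.6582114828 = 26632.8459 bps
C = 26.632846 kbps -> 26.63 kbps (2 dp)

26.63


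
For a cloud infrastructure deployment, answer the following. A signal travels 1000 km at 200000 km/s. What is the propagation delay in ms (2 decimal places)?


Given: distance = 1000 km, speed = 200000 km/s
Delay = distance / speed = 1000 / 200000 seconds
Delay in ms = 1000 * 1000 / 200000
Delay = 5.0000 ms
Rounded to 2 dp = 5.00 ms

5.00


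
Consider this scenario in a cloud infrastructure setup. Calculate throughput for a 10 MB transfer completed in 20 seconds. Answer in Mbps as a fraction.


Given: file = 10 MB, time = 20 s
File in Mb = 10 * 8 = 80 Mb
Throughput = 80 / 20 Mbps
Throughput = 4 Mbps

4


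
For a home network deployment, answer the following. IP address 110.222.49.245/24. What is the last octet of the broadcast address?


Given: IP = 110.222.49.245, prefix = /24
Host bits = 32 - 24 = 8
Network last octet = 245 AND mask = 0
Host part size = 2^8 - 1 = 255
Broadcast last octet = 0 OR 255 = 255

255


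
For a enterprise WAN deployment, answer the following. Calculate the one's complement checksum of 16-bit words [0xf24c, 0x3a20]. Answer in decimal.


Given words: [0xf24c, 0x3a20]
Step 1: Sum all words
Raw sum = 62028 + 14880 = 76908
Step 2: Fold carry: (11372 + 1) = 11373
One's complement = ~11373 & 0xFFFF = 54162

54162


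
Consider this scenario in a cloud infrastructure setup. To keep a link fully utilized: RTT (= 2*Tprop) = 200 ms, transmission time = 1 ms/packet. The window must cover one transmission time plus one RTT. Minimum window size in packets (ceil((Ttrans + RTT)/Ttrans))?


Given: Ttrans = 1 ms, RTT = 200 ms (= 2 * Tprop, Tprop = 100 ms)
Time until first ACK returns = Ttrans + RTT = 1 + 200 = 201 ms
Need W * Ttrans >= Ttrans + RTT  ->  W >= (Ttrans + RTT) / Ttrans
(Ttrans + RTT) / Ttrans = 201 / 1 = 201
W_min = ceil(201) = 201

201


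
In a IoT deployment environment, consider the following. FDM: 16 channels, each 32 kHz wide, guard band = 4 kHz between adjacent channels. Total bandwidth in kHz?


Given: 16 channels, 32 kHz each, guard = 4 kHz
Channel bandwidth = 16 * 32 = 512 kHz
Guard bands = 15 gaps * 4 kHz = 60 kHz
Total = 512 + 60 = 572 kHz

572


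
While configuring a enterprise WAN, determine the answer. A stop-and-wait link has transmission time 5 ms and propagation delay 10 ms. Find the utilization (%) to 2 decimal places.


Given: Ttrans = 5 ms, Tprop = 10 ms
RTT = 2 * Tprop = 2 * 10 = 20 ms
U = Ttrans / (Ttrans + RTT)
U = 5 / (5 + 20)
U = 5 / 25 = 0.2
U% = 20.00%

20.00


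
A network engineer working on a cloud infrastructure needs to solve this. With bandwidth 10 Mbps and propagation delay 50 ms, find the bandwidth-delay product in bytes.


Given: bandwidth = 10 Mbps, delay = 50 ms
BDP in bits = 10 * 10^6 * 50 / 1000
BDP in bits = 500000
BDP in bytes = 500000 / 8 = 62500

62500


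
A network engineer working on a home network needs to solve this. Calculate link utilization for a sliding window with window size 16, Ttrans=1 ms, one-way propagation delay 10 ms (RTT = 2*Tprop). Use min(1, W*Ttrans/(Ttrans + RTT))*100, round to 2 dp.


Given: W = 16, Ttrans = 1 ms, RTT = 20 ms (= 2 * Tprop, Tprop = 10 ms)
Cycle time = Ttrans + RTT = 1 + 20 = 21 ms (first packet sent until its ACK returns)
W * Ttrans = 16 * 1 = 16 ms of sending per cycle
W * Ttrans / (Ttrans + RTT) = 16 / 21 = 0.761905
U = min(1, 0.761905) = 0.761905
U% = 76.19%

76.19


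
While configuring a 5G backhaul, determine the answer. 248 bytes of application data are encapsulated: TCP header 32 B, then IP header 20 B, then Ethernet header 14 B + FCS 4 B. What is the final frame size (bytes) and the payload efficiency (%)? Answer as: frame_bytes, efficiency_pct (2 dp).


TCP segment = 248 + 32 = 280 B
IP packet = 280 + 20 = 300 B
Ethernet frame = 300 + 14 + 4 = 318 B
Efficiency = app / frame = 248 / 318 = 0.779874 = 77.9874% -> 77.99% (2 dp)

318, 77.99


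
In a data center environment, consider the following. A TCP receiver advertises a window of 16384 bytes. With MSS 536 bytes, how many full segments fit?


Given: RWND = 16384 bytes, MSS = 536 bytes
Full segments = floor(RWND / MSS)
Full segments = floor(16384 / 536)
Full segments = floor(30.5672) = 30

30


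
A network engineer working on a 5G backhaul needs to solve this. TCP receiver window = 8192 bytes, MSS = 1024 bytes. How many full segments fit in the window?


Given: RWND = 8192 bytes, MSS = 1024 bytes
Full segments = floor(RWND / MSS)
Full segments = floor(8192 / 1024)
Full segments = floor(8.0) = 8

8


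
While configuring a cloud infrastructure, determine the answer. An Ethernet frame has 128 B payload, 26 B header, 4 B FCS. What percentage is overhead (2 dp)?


Given: payload = 128 B, header = 26 B, trailer = 4 B
Overhead bytes = header + trailer = 26 + 4 = 30
Total frame = payload + overhead = 128 + 30 = 158
Overhead % = 30 / 158 * 100 = 18.9873% -> 18.99% (2 dp)

18.99


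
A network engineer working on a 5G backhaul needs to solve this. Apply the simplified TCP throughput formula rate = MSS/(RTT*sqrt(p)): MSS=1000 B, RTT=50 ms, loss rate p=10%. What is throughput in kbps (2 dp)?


Given: MSS = 1000 bytes, RTT = 50 ms, loss = 10%
RTT in seconds = 50 / 1000 = 0.05
Loss rate = 10% = 0.1
sqrt(loss) = sqrt(0.1) = 0.316227766017
Throughput (bytes/s) = 1000 / (0.05 * 0.316227766017) = 63245.5532
Throughput (kbps) = 63245.5532 * 8 / 1000 = 505.964426 -> 505.96 kbps (2 dp)

505.96


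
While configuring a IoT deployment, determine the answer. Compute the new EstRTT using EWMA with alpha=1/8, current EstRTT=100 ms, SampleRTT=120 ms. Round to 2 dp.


Given: EstRTT = 100 ms, SampleRTT = 120 ms, alpha = 1/8
New EstRTT = (1 - alpha) * EstRTT + alpha * SampleRTT
(7/8) * 100 = 87.5
(1/8) * 120 = 15
New EstRTT = 87.5 + 15 = 102.5 ms -> 102.50 ms (2 dp)

102.50


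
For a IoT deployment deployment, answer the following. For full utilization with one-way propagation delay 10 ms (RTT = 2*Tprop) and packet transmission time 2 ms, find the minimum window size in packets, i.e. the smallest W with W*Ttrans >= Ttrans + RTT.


Given: Ttrans = 2 ms, RTT = 20 ms (= 2 * Tprop, Tprop = 10 ms)
Time until first ACK returns = Ttrans + RTT = 2 + 20 = 22 ms
Need W * Ttrans >= Ttrans + RTT  ->  W >= (Ttrans + RTT) / Ttrans
(Ttrans + RTT) / Ttrans = 22 / 2 = 11
W_min = ceil(11) = 11

11


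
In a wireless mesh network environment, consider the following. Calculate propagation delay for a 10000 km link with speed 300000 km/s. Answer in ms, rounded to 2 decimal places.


Given: distance = 10000 km, speed = 300000 km/s
Delay = distance / speed = 10000 / 300000 seconds
Delay in ms = 10000 * 1000 / 300000
Delay = 33.3333 ms
Rounded to 2 dp = 33.33 ms

33.33


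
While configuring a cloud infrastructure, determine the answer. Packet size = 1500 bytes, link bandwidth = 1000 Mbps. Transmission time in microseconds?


Given: packet = 1500 bytes, bandwidth = 1000 Mbps
Packet in bits = 1500 * 8 = 12000 bits
Bandwidth = 1000 * 10^6 = 1000000000 bps
Time = 12000 / 1000000000 seconds
Time in us = 12000 * 10^6 / 1000000000 = 12

12


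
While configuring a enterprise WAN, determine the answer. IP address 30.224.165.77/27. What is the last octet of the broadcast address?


Given: IP = 30.224.165.77, prefix = /27
Host bits = 32 - 27 = 5
Network last octet = 77 AND mask = 64
Host part size = 2^5 - 1 = 31
Broadcast last octet = 64 OR 31 = 95

95


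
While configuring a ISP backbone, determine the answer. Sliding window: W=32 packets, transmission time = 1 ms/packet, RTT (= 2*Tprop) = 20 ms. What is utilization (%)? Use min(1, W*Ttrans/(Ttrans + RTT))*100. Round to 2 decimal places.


Given: W = 32, Ttrans = 1 ms, RTT = 20 ms (= 2 * Tprop, Tprop = 10 ms)
Cycle time = Ttrans + RTT = 1 + 20 = 21 ms (first packet sent until its ACK returns)
W * Ttrans = 32 * 1 = 32 ms of sending per cycle
W * Ttrans / (Ttrans + RTT) = 32 / 21 = 1.523810
U = min(1, 1.523810) = 1.000000
U% = 100.00%

100.00


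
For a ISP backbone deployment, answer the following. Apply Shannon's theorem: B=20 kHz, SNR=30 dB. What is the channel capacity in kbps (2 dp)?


Given: B = 20 kHz, SNR = 30 dB
SNR linear = 10^(30/10) = 1000
1 + SNR = 1001
log2(1001) = 9.9672262588
C = 20 * 1000 * 9.9672262588 = 199344.5252 bps
C = 199.344525 kbps -> 199.34 kbps (2 dp)

199.34


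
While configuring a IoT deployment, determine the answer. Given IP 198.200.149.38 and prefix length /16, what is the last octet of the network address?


Given: IP = 198.200.149.38, prefix = /16
Subnet mask = 255.255.0.0
Last octet of IP: 38
Last octet of mask: 0
Network last octet = 38 AND 0 = 0

0


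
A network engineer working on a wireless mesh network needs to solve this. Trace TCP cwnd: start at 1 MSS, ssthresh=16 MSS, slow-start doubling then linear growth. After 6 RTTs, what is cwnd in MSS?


RTT 0: cwnd = 1 MSS (initial)
RTT 1: cwnd = 2 MSS (slow start, doubled)
RTT 2: cwnd = 4 MSS (slow start, doubled)
RTT 3: cwnd = 8 MSS (slow start, doubled)
RTT 4: cwnd = 16 MSS (slow start, doubled)
RTT 5: cwnd = 17 MSS (congestion avoidance, +1)
RTT 6: cwnd = 18 MSS (congestion avoidance, +1)

18


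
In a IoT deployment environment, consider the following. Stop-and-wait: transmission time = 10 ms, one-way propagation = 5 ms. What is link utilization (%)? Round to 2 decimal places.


Given: Ttrans = 10 ms, Tprop = 5 ms
RTT = 2 * Tprop = 2 * 5 = 10 ms
U = Ttrans / (Ttrans + RTT)
U = 10 / (10 + 10)
U = 10 / 20 = 0.5
U% = 50.00%

50.00


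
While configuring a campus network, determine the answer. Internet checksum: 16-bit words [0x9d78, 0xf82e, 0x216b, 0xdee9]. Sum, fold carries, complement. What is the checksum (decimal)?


Given words: [0x9d78, 0xf82e, 0x216b, 0xdee9]
Step 1: Sum all words
Raw sum = 40312 + 63534 + 8555 + 57065 = 169466
Step 2: Fold carry: (38394 + 2) = 38396
One's complement = ~38396 & 0xFFFF = 27139

27139


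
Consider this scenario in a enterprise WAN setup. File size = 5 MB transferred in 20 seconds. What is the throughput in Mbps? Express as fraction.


Given: file = 5 MB, time = 20 s
File in Mb = 5 * 8 = 40 Mb
Throughput = 40 / 20 Mbps
Throughput = 2 Mbps

2


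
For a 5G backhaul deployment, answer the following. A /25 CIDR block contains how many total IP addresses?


Given: CIDR prefix /25
Host bits = 32 - 25 = 7
Total addresses = 2^7 = 128

128


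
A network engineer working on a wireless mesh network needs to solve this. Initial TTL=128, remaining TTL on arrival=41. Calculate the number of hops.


Given: initial TTL = 128, received TTL = 41
Hops = initial TTL - received TTL
Hops = 128 - 41 = 87

87


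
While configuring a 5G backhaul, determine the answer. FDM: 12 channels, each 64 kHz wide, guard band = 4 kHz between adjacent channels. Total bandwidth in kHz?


Given: 12 channels, 64 kHz each, guard = 4 kHz
Channel bandwidth = 12 * 64 = 768 kHz
Guard bands = 11 gaps * 4 kHz = 44 kHz
Total = 768 + 44 = 812 kHz

812


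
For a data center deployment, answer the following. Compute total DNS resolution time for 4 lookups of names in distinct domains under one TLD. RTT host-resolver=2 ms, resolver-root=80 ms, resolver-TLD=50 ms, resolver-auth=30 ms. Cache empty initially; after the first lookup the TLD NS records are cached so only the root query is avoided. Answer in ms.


Lookup 1 (cold cache): local + root + TLD + auth = 2 + 80 + 50 + 30 = 162 ms
Lookups 2..4 (TLD NS cached -> skip root; new domain -> still ask TLD and auth): local + TLD + auth = 2 + 50 + 30 = 82 ms each
Remaining 3 lookups: 3 * 82 = 246 ms
Total = 162 + 246 = 408 ms

408


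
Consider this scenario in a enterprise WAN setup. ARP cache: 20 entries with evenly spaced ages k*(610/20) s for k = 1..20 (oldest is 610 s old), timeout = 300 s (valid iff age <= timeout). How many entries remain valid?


Ages are k * 610/20 s for k = 1..20 (spacing = 30.5000 s).
Entry k is valid iff k * 610/20 <= 300 iff k <= 20 * 300 / 610 = 9.8361
n_valid = floor(9.8361) = 9
(n_stale = 20 - 9 = 11)

9


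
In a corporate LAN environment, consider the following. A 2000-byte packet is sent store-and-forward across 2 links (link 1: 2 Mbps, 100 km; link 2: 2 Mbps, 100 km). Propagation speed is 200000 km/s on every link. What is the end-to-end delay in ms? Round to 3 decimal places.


Packet = 2000 bytes = 16000 bits. Store-and-forward: sum (t_trans + t_prop) per link.
Link 1: t_trans = 16000/(2*10^6) s = 8.0000 ms; t_prop = 100/200000 s = 0.5000 ms; subtotal = 8.5000 ms
Link 2: t_trans = 16000/(2*10^6) s = 8.0000 ms; t_prop = 100/200000 s = 0.5000 ms; subtotal = 8.5000 ms
End-to-end = 8.5000 + 8.5000 = 17.0000 ms -> 17.000 ms (3 dp)

17.000


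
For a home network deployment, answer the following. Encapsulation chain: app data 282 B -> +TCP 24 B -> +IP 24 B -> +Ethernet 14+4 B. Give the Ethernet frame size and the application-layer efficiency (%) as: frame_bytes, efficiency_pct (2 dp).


TCP segment = 282 + 24 = 306 B
IP packet = 306 + 24 = 330 B
Ethernet frame = 330 + 14 + 4 = 348 B
Efficiency = app / frame = 282 / 348 = 0.810345 = 81.0345% -> 81.03% (2 dp)

348, 81.03


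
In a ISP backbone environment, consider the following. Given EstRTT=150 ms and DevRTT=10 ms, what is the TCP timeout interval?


Given: EstRTT = 150 ms, DevRTT = 10 ms
Timeout = EstRTT + 4 * DevRTT
4 * DevRTT = 4 * 10 = 40
Timeout = 150 + 40 = 190 ms

190


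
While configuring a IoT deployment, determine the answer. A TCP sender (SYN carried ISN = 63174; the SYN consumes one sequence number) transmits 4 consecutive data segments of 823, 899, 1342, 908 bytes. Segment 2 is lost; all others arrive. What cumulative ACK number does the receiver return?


SYN uses sequence number 63174; first data byte = ISN + 1 = 63175.
Segment 1: SEQ = 63175, len = 823 B, covers [63175, 63997]
Segment 2: SEQ = 63998, len = 899 B, covers [63998, 64896] [LOST]
Segment 3: SEQ = 64897, len = 1342 B, covers [64897, 66238]
Segment 4: SEQ = 66239, len = 908 B, covers [66239, 67146]
In-order data received: bytes [63175, 63997] (segments 1..1).
Segment 2 missing -> gap begins at byte 63998; later segments buffered out of order.
Cumulative ACK = next expected in-order byte = 63175 + 823 = 63998

63998


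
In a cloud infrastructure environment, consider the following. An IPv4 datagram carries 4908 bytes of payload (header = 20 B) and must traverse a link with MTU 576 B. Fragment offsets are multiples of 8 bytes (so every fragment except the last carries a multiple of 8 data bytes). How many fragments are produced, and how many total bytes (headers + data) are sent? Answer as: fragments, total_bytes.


Max data per non-final fragment = floor((MTU - header)/8)*8 = floor((576 - 20)/8)*8 = floor(556/8)*8 = 552 B
Final fragment needs no 8-byte alignment: it can carry up to MTU - header = 556 B
Non-final fragments needed = ceil((payload - 556) / 552) = ceil(4352/552) = ceil(7.8841) = 8
Number of fragments = 8 + 1 = 9
Fragment sizes (data): 8 * 552 B + 492 B (last, 492 <= 556 OK)
Total bytes sent = payload + n_frags * header = 4908 + 9*20 = 4908 + 180 = 5088 B

9, 5088


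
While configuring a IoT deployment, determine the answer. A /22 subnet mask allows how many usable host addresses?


Given: subnet mask /22
Host bits = 32 - 22 = 10
Total addresses = 2^10 = 1024
Usable hosts = 1024 - 2 (network + broadcast) = 1022

1022


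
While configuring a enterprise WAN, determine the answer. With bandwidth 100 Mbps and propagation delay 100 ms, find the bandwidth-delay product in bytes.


Given: bandwidth = 100 Mbps, delay = 100 ms
BDP in bits = 100 * 10^6 * 100 / 1000
BDP in bits = 10000000
BDP in bytes = 10000000 / 8 = 1250000

1250000


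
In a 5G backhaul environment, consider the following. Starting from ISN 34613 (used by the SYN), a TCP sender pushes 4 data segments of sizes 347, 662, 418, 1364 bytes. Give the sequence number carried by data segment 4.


The SYN occupies sequence number ISN = 34613, so the first data byte is ISN + 1 = 34614.
SEQ of data segment i = (ISN + 1) + sum of payload sizes of segments 1..i-1.
Segment 1: SEQ = 34614, payload = 347 bytes
Segment 2: SEQ = 34961, payload = 662 bytes
Segment 3: SEQ = 35623, payload = 418 bytes
Segment 4: SEQ = 36041, payload = 1364 bytes
SEQ of segment 4 = 34614 + 347 + 662 + 418 = 36041

36041


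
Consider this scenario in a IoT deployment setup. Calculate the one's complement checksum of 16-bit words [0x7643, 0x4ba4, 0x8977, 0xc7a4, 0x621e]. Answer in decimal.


Given words: [0x7643, 0x4ba4, 0x8977, 0xc7a4, 0x621e]
Step 1: Sum all words
Raw sum = 30275 + 19364 + 35191 + 51108 + 25118 = 161056
Step 2: Fold carry: (29984 + 2) = 29986
One's complement = ~29986 & 0xFFFF = 35549

35549


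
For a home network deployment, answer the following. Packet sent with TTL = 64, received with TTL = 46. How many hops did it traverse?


Given: initial TTL = 64, received TTL = 46
Hops = initial TTL - received TTL
Hops = 64 - 46 = 18

18


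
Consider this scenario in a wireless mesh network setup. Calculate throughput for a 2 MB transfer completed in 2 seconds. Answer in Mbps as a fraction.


Given: file = 2 MB, time = 2 s
File in Mb = 2 * 8 = 16 Mb
Throughput = 16 / 2 Mbps
Throughput = 8 Mbps

8


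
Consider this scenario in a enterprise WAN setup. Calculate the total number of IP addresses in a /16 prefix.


Given: CIDR prefix /16
Host bits = 32 - 16 = 16
Total addresses = 2^16 = 65536

65536


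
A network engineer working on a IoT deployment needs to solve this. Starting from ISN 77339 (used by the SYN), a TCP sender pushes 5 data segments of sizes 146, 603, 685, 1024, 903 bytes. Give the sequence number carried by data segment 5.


The SYN occupies sequence number ISN = 77339, so the first data byte is ISN + 1 = 77340.
SEQ of data segment i = (ISN + 1) + sum of payload sizes of segments 1..i-1.
Segment 1: SEQ = 77340, payload = 146 bytes
Segment 2: SEQ = 77486, payload = 603 bytes
Segment 3: SEQ = 78089, payload = 685 bytes
Segment 4: SEQ = 78774, payload = 1024 bytes
Segment 5: SEQ = 79798, payload = 903 bytes
SEQ of segment 5 = 77340 + 146 + 603 + 685 + 1024 = 79798

79798


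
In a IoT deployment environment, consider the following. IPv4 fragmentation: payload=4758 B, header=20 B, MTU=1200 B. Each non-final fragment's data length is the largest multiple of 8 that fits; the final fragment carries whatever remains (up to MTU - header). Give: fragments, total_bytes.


Max data per non-final fragment = floor((MTU - header)/8)*8 = floor((1200 - 20)/8)*8 = floor(1180/8)*8 = 1176 B
Final fragment needs no 8-byte alignment: it can carry up to MTU - header = 1180 B
Non-final fragments needed = ceil((payload - 1180) / 1176) = ceil(3578/1176) = ceil(3.0425) = 4
Number of fragments = 4 + 1 = 5
Fragment sizes (data): 4 * 1176 B + 54 B (last, 54 <= 1180 OK)
Total bytes sent = payload + n_frags * header = 4758 + 5*20 = 4758 + 100 = 4858 B

5, 4858


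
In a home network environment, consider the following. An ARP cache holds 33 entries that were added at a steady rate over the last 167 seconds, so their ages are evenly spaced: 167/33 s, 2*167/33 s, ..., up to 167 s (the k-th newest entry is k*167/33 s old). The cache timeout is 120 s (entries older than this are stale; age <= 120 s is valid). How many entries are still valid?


Ages are k * 167/33 s for k = 1..33 (spacing = 5.0606 s).
Entry k is valid iff k * 167/33 <= 120 iff k <= 33 * 120 / 167 = 23.7126
n_valid = floor(23.7126) = 23
(n_stale = 33 - 23 = 10)

23


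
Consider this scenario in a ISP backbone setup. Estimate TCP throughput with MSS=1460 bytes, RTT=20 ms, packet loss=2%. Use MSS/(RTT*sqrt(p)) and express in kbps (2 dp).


Given: MSS = 1460 bytes, RTT = 20 ms, loss = 2%
RTT in seconds = 20 / 1000 = 0.02
Loss rate = 2% = 0.02
sqrt(loss) = sqrt(0.02) = 0.141421356237
Throughput (bytes/s) = 1460 / (0.02 * 0.141421356237) = 516187.9503
Throughput (kbps) = 516187.9503 * 8 / 1000 = 4129.503602 -> 4129.50 kbps (2 dp)

4129.50


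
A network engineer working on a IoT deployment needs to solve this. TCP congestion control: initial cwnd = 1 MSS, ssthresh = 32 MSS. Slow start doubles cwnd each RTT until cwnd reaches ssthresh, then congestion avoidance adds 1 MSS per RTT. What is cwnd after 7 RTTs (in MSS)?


RTT 0: cwnd = 1 MSS (initial)
RTT 1: cwnd = 2 MSS (slow start, doubled)
RTT 2: cwnd = 4 MSS (slow start, doubled)
RTT 3: cwnd = 8 MSS (slow start, doubled)
RTT 4: cwnd = 16 MSS (slow start, doubled)
RTT 5: cwnd = 32 MSS (slow start, doubled)
RTT 6: cwnd = 33 MSS (congestion avoidance, +1)
RTT 7: cwnd = 34 MSS (congestion avoidance, +1)

34


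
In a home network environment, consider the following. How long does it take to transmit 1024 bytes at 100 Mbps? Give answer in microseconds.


Given: packet = 1024 bytes, bandwidth = 100 Mbps
Packet in bits = 1024 * 8 = 8192 bits
Bandwidth = 100 * 10^6 = 100000000 bps
Time = 8192 / 100000000 seconds
Time in us = 8192 * 10^6 / 100000000 = 81.92

81.92


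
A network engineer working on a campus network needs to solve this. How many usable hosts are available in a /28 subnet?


Given: subnet mask /28
Host bits = 32 - 28 = 4
Total addresses = 2^4 = 16
Usable hosts = 16 - 2 (network + broadcast) = 14

14


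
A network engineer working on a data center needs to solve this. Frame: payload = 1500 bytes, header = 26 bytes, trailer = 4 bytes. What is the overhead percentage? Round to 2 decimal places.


Given: payload = 1500 B, header = 26 B, trailer = 4 B
Overhead bytes = header + trailer = 26 + 4 = 30
Total frame = payload + overhead = 1500 + 30 = 1530
Overhead % = 30 / 1530 * 100 = 1.9608% -> 1.96% (2 dp)

1.96


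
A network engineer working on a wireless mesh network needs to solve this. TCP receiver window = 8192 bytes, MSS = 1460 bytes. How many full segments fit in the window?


Given: RWND = 8192 bytes, MSS = 1460 bytes
Full segments = floor(RWND / MSS)
Full segments = floor(8192 / 1460)
Full segments = floor(5.611) = 5

5


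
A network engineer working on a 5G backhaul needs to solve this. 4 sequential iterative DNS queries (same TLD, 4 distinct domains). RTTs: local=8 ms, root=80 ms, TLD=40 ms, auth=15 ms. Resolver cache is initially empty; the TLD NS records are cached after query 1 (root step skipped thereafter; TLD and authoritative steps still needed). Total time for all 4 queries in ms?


Lookup 1 (cold cache): local + root + TLD + auth = 8 + 80 + 40 + 15 = 143 ms
Lookups 2..4 (TLD NS cached -> skip root; new domain -> still ask TLD and auth): local + TLD + auth = 8 + 40 + 15 = 63 ms each
Remaining 3 lookups: 3 * 63 = 189 ms
Total = 143 + 189 = 332 ms

332


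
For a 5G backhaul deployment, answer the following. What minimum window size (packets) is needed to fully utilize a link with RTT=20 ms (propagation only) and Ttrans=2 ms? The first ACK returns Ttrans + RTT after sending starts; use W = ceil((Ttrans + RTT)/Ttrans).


Given: Ttrans = 2 ms, RTT = 20 ms (= 2 * Tprop, Tprop = 10 ms)
Time until first ACK returns = Ttrans + RTT = 2 + 20 = 22 ms
Need W * Ttrans >= Ttrans + RTT  ->  W >= (Ttrans + RTT) / Ttrans
(Ttrans + RTT) / Ttrans = 22 / 2 = 11
W_min = ceil(11) = 11

11


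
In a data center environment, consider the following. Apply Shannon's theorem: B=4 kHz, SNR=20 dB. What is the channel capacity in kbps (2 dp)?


Given: B = 4 kHz, SNR = 20 dB
SNR linear = 10^(20/10) = 100
1 + SNR = 101
log2(101) = 6.6582114828
C = 4 * 1000 * 6.6582114828 = 26632.8459 bps
C = 26.632846 kbps -> 26.63 kbps (2 dp)

26.63


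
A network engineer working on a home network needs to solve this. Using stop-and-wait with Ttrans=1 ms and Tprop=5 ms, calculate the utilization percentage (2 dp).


Given: Ttrans = 1 ms, Tprop = 5 ms
RTT = 2 * Tprop = 2 * 5 = 10 ms
U = Ttrans / (Ttrans + RTT)
U = 1 / (1 + 10)
U = 1 / 11 = 0.090909
U% = 9.09%

9.09


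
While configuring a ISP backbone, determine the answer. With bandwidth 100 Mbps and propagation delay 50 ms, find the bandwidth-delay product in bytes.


Given: bandwidth = 100 Mbps, delay = 50 ms
BDP in bits = 100 * 10^6 * 50 / 1000
BDP in bits = 5000000
BDP in bytes = 5000000 / 8 = 625000

625000


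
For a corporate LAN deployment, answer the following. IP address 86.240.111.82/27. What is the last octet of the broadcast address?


Given: IP = 86.240.111.82, prefix = /27
Host bits = 32 - 27 = 5
Network last octet = 82 AND mask = 64
Host part size = 2^5 - 1 = 31
Broadcast last octet = 64 OR 31 = 95

95


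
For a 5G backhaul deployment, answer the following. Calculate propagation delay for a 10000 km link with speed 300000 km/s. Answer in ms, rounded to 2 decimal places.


Given: distance = 10000 km, speed = 300000 km/s
Delay = distance / speed = 10000 / 300000 seconds
Delay in ms = 10000 * 1000 / 300000
Delay = 33.3333 ms
Rounded to 2 dp = 33.33 ms

33.33


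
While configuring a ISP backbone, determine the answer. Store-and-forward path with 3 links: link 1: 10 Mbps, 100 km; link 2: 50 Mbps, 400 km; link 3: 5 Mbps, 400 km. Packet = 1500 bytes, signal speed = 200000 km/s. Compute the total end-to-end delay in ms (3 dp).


Packet = 1500 bytes = 12000 bits. Store-and-forward: sum (t_trans + t_prop) per link.
Link 1: t_trans = 12000/(10*10^6) s = 1.2000 ms; t_prop = 100/200000 s = 0.5000 ms; subtotal = 1.7000 ms
Link 2: t_trans = 12000/(50*10^6) s = 0.2400 ms; t_prop = 400/200000 s = 2.0000 ms; subtotal = 2.2400 ms
Link 3: t_trans = 12000/(5*10^6) s = 2.4000 ms; t_prop = 400/200000 s = 2.0000 ms; subtotal = 4.4000 ms
End-to-end = 1.7000 + 2.2400 + 4.4000 = 8.3400 ms -> 8.340 ms (3 dp)

8.340


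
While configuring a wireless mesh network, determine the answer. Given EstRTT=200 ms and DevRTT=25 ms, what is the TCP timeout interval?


Given: EstRTT = 200 ms, DevRTT = 25 ms
Timeout = EstRTT + 4 * DevRTT
4 * DevRTT = 4 * 25 = 100
Timeout = 200 + 100 = 300 ms

300


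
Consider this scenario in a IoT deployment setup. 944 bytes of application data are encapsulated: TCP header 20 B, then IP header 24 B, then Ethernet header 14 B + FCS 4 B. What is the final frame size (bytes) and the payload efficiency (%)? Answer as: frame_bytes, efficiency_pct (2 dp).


TCP segment = 944 + 20 = 964 B
IP packet = 964 + 24 = 988 B
Ethernet frame = 988 + 14 + 4 = 1006 B
Efficiency = app / frame = 944 / 1006 = 0.938370 = 93.8370% -> 93.84% (2 dp)

1006, 93.84


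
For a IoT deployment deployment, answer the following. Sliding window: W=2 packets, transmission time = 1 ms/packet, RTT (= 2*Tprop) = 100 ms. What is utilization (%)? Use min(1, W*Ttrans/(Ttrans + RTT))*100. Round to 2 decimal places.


Given: W = 2, Ttrans = 1 ms, RTT = 100 ms (= 2 * Tprop, Tprop = 50 ms)
Cycle time = Ttrans + RTT = 1 + 100 = 101 ms (first packet sent until its ACK returns)
W * Ttrans = 2 * 1 = 2 ms of sending per cycle
W * Ttrans / (Ttrans + RTT) = 2 / 101 = 0.019802
U = min(1, 0.019802) = 0.019802
U% = 1.98%

1.98


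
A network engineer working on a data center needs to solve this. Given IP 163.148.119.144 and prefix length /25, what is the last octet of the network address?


Given: IP = 163.148.119.144, prefix = /25
Subnet mask = 255.255.255.128
Last octet of IP: 144
Last octet of mask: 128
Network last octet = 144 AND 128 = 128

128


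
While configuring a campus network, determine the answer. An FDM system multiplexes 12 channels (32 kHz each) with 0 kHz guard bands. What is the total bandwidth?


Given: 12 channels, 32 kHz each, guard = 0 kHz
Channel bandwidth = 12 * 32 = 384 kHz
Guard bands = 11 gaps * 0 kHz = 0 kHz
Total = 384 + 0 = 384 kHz

384


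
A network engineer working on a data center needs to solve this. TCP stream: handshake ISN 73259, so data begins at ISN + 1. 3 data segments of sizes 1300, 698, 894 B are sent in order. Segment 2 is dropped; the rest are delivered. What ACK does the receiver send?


SYN uses sequence number 73259; first data byte = ISN + 1 = 73260.
Segment 1: SEQ = 73260, len = 1300 B, covers [73260, 74559]
Segment 2: SEQ = 74560, len = 698 B, covers [74560, 75257] [LOST]
Segment 3: SEQ = 75258, len = 894 B, covers [75258, 76151]
In-order data received: bytes [73260, 74559] (segments 1..1).
Segment 2 missing -> gap begins at byte 74560; later segments buffered out of order.
Cumulative ACK = next expected in-order byte = 73260 + 1300 = 74560

74560


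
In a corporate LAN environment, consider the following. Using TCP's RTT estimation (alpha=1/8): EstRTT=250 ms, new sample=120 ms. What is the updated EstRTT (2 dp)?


Given: EstRTT = 250 ms, SampleRTT = 120 ms, alpha = 1/8
New EstRTT = (1 - alpha) * EstRTT + alpha * SampleRTT
(7/8) * 250 = 218.75
(1/8) * 120 = 15
New EstRTT = 218.75 + 15 = 233.75 ms -> 233.75 ms (2 dp)

233.75


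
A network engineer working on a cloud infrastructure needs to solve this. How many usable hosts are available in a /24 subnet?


Given: subnet mask /24
Host bits = 32 - 24 = 8
Total addresses = 2^8 = 256
Usable hosts = 256 - 2 (network + broadcast) = 254

254


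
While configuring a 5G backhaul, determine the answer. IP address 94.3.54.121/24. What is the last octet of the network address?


Given: IP = 94.3.54.121, prefix = /24
Subnet mask = 255.255.255.0
Last octet of IP: 121
Last octet of mask: 0
Network last octet = 121 AND 0 = 0

0


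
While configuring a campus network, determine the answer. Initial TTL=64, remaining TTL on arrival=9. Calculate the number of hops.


Given: initial TTL = 64, received TTL = 9
Hops = initial TTL - received TTL
Hops = 64 - 9 = 55

55


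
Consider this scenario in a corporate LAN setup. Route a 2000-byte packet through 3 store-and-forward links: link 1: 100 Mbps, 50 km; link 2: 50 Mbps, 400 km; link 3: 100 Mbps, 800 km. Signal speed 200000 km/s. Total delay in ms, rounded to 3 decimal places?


Packet = 2000 bytes = 16000 bits. Store-and-forward: sum (t_trans + t_prop) per link.
Link 1: t_trans = 16000/(100*10^6) s = 0.1600 ms; t_prop = 50/200000 s = 0.2500 ms; subtotal = 0.4100 ms
Link 2: t_trans = 16000/(50*10^6) s = 0.3200 ms; t_prop = 400/200000 s = 2.0000 ms; subtotal = 2.3200 ms
Link 3: t_trans = 16000/(100*10^6) s = 0.1600 ms; t_prop = 800/200000 s = 4.0000 ms; subtotal = 4.1600 ms
End-to-end = 0.4100 + 2.3200 + 4.1600 = 6.8900 ms -> 6.890 ms (3 dp)

6.890
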